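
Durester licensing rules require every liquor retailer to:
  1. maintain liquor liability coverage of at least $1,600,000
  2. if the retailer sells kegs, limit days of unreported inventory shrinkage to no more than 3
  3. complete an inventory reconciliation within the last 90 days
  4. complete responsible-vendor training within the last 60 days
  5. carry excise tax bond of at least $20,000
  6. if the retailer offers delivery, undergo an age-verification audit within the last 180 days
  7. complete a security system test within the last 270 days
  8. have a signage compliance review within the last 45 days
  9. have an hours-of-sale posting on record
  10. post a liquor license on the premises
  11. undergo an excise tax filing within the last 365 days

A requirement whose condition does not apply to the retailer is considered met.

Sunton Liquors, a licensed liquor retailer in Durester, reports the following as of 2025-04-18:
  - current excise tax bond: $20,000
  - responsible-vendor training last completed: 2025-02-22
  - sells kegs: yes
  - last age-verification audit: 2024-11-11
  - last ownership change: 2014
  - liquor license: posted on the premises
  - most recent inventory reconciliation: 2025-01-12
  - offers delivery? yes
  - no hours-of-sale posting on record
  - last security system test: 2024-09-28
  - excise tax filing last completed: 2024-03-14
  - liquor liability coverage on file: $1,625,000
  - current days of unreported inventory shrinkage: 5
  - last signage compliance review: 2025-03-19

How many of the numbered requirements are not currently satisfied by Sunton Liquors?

4

1. liquor liability coverage $1,625,000 ≥ $1,600,000 → met
2. condition 'sells kegs' holds; days of unreported inventory shrinkage 5 > 3 → not met
3. inventory reconciliation 96 days ago vs limit 90 → not met
4. responsible-vendor training 55 days ago vs limit 60 → met
5. excise tax bond $20,000 ≥ $20,000 → met
6. condition 'offers delivery' holds; age-verification audit 158 days ago vs limit 180 → met
7. security system test 202 days ago vs limit 270 → met
8. signage compliance review 30 days ago vs limit 45 → met
9. hours-of-sale posting absent → not met
10. liquor license present → met
11. excise tax filing 400 days ago vs limit 365 → not met
Not met: 4 of 11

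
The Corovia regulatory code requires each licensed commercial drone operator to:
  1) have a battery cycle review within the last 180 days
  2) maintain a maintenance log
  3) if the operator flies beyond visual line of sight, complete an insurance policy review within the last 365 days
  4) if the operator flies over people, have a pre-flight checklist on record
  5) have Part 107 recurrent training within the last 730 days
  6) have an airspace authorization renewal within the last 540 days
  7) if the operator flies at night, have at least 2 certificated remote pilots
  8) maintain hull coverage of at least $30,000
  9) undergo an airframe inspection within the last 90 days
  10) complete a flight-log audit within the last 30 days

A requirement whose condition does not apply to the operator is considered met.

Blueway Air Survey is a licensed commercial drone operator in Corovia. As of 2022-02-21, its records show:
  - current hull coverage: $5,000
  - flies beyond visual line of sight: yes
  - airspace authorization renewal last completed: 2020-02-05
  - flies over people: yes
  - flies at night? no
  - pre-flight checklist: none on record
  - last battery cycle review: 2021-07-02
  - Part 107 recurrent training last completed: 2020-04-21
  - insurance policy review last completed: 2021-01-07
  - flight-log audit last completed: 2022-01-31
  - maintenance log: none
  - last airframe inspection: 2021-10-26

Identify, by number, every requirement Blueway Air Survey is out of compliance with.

1. battery cycle review 234 days ago vs limit 180 → not met
2. maintenance log absent → not met
3. condition 'flies beyond visual line of sight' holds; insurance policy review 410 days ago vs limit 365 → not met
4. condition 'flies over people' holds; pre-flight checklist absent → not met
5. Part 107 recurrent training 671 days ago vs limit 730 → met
6. airspace authorization renewal 747 days ago vs limit 540 → not met
7. condition 'flies at night' does not hold → requirement n/a → met
8. hull coverage $5,000 < $30,000 → not met
9. airframe inspection 118 days ago vs limit 90 → not met
10. flight-log audit 21 days ago vs limit 30 → met
Not met: 1, 2, 3, 4, 6, 8, 9

1, 2, 3, 4, 6, 8, 9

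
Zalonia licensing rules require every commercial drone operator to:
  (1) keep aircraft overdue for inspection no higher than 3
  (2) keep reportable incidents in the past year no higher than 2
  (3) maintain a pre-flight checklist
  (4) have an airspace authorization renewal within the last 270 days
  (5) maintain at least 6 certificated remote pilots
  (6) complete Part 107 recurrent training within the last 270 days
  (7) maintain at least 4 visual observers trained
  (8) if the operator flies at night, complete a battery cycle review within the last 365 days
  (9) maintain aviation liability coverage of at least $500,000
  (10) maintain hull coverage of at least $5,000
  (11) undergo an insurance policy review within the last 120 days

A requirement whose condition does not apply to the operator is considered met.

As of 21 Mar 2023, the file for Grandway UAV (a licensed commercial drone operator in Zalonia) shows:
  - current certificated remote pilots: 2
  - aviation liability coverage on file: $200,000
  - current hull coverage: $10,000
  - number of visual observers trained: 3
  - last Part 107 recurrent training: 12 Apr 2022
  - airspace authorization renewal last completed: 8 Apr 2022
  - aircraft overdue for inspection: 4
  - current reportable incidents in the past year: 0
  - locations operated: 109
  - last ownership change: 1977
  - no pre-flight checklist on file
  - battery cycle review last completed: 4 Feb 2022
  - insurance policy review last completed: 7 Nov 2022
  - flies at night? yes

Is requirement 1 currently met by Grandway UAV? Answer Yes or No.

1. aircraft overdue for inspection 4 > 3 → not met

No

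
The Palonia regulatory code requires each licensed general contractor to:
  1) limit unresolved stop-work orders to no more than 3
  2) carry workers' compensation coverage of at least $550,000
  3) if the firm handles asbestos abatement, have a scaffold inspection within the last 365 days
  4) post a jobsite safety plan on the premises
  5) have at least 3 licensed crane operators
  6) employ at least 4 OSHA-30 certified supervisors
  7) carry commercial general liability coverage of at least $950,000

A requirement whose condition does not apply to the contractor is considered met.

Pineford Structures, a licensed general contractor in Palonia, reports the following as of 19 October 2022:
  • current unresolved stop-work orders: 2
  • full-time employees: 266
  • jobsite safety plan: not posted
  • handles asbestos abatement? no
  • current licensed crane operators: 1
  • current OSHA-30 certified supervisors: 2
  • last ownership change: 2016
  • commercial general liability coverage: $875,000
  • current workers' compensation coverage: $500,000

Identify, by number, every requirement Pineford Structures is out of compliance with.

2, 4, 5, 6, 7

1. unresolved stop-work orders 2 ≤ 3 → met
2. workers' compensation coverage $500,000 < $550,000 → not met
3. condition 'handles asbestos abatement' does not hold → requirement n/a → met
4. jobsite safety plan absent → not met
5. licensed crane operators 1 < 3 → not met
6. OSHA-30 certified supervisors 2 < 4 → not met
7. commercial general liability coverage $875,000 < $950,000 → not met
Not met: 2, 4, 5, 6, 7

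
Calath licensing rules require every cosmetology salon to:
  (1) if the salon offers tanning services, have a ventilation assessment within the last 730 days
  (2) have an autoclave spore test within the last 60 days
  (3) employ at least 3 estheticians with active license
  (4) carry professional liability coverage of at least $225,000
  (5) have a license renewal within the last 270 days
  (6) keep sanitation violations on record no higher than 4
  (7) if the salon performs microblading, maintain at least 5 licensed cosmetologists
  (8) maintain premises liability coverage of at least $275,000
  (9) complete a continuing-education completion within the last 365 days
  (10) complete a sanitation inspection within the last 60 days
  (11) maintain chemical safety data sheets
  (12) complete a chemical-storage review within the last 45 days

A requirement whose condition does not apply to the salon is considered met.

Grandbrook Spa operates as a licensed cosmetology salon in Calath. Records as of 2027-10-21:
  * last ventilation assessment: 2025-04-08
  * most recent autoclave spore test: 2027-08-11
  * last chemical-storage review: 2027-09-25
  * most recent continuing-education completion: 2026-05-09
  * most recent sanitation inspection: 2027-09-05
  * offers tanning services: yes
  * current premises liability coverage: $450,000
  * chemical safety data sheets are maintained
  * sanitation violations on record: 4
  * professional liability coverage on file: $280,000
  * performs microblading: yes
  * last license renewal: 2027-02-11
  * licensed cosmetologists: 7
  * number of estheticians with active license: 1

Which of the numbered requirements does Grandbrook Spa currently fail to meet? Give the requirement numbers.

1, 2, 3, 9

1. condition 'offers tanning services' holds; ventilation assessment 926 days ago vs limit 730 → not met
2. autoclave spore test 71 days ago vs limit 60 → not met
3. estheticians with active license 1 < 3 → not met
4. professional liability coverage $280,000 ≥ $225,000 → met
5. license renewal 252 days ago vs limit 270 → met
6. sanitation violations on record 4 ≤ 4 → met
7. condition 'performs microblading' holds; licensed cosmetologists 7 ≥ 5 → met
8. premises liability coverage $450,000 ≥ $275,000 → met
9. continuing-education completion 530 days ago vs limit 365 → not met
10. sanitation inspection 46 days ago vs limit 60 → met
11. chemical safety data sheets present → met
12. chemical-storage review 26 days ago vs limit 45 → met
Not met: 1, 2, 3, 9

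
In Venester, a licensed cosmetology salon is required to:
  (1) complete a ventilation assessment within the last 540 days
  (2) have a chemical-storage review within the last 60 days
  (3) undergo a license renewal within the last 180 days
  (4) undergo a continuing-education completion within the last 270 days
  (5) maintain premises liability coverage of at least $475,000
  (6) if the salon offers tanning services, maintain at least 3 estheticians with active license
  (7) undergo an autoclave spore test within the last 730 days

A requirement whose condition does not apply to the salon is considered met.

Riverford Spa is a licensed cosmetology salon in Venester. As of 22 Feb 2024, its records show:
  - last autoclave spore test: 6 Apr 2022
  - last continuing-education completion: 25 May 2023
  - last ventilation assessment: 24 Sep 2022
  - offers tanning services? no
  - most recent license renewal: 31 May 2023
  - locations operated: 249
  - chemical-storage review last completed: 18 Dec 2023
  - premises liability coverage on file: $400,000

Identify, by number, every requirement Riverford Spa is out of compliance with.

2, 3, 4, 5

1. ventilation assessment 516 days ago vs limit 540 → met
2. chemical-storage review 66 days ago vs limit 60 → not met
3. license renewal 267 days ago vs limit 180 → not met
4. continuing-education completion 273 days ago vs limit 270 → not met
5. premises liability coverage $400,000 < $475,000 → not met
6. condition 'offers tanning services' does not hold → requirement n/a → met
7. autoclave spore test 687 days ago vs limit 730 → met
Not met: 2, 3, 4, 5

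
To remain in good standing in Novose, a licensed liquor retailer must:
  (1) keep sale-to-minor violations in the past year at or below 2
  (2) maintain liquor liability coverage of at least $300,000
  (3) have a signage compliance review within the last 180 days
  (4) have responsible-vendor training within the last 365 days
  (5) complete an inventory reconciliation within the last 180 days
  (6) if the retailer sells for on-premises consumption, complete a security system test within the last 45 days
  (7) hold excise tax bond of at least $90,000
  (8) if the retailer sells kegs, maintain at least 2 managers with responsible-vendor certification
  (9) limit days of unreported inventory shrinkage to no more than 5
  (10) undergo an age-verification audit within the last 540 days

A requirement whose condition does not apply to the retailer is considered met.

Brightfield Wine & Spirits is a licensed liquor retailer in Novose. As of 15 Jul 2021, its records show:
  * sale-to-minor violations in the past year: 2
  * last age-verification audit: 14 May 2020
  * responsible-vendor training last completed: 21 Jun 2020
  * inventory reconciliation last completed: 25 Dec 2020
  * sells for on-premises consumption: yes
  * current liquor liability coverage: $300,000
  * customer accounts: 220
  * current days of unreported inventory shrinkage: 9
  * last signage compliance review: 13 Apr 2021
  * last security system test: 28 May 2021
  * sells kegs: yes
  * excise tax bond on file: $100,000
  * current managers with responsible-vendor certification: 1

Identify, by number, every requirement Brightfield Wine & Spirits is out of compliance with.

4, 5, 6, 8, 9

1. sale-to-minor violations in the past year 2 ≤ 2 → met
2. liquor liability coverage $300,000 ≥ $300,000 → met
3. signage compliance review 93 days ago vs limit 180 → met
4. responsible-vendor training 389 days ago vs limit 365 → not met
5. inventory reconciliation 202 days ago vs limit 180 → not met
6. condition 'sells for on-premises consumption' holds; security system test 48 days ago vs limit 45 → not met
7. excise tax bond $100,000 ≥ $90,000 → met
8. condition 'sells kegs' holds; managers with responsible-vendor certification 1 < 2 → not met
9. days of unreported inventory shrinkage 9 > 5 → not met
10. age-verification audit 427 days ago vs limit 540 → met
Not met: 4, 5, 6, 8, 9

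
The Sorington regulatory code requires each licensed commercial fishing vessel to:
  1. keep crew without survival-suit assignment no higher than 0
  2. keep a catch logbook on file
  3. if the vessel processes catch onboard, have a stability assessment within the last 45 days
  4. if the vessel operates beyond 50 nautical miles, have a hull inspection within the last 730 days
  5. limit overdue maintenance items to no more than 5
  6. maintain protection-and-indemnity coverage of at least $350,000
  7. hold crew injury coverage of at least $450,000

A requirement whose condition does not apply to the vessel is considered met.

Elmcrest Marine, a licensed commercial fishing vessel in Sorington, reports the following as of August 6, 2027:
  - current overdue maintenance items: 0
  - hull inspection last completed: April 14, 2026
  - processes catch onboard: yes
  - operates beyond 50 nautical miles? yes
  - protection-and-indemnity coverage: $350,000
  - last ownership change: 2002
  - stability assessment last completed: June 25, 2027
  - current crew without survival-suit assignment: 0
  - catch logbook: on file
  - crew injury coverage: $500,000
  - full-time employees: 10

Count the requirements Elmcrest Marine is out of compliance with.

0

1. crew without survival-suit assignment 0 ≤ 0 → met
2. catch logbook present → met
3. condition 'processes catch onboard' holds; stability assessment 42 days ago vs limit 45 → met
4. condition 'operates beyond 50 nautical miles' holds; hull inspection 479 days ago vs limit 730 → met
5. overdue maintenance items 0 ≤ 5 → met
6. protection-and-indemnity coverage $350,000 ≥ $350,000 → met
7. crew injury coverage $500,000 ≥ $450,000 → met
Not met: 0 of 7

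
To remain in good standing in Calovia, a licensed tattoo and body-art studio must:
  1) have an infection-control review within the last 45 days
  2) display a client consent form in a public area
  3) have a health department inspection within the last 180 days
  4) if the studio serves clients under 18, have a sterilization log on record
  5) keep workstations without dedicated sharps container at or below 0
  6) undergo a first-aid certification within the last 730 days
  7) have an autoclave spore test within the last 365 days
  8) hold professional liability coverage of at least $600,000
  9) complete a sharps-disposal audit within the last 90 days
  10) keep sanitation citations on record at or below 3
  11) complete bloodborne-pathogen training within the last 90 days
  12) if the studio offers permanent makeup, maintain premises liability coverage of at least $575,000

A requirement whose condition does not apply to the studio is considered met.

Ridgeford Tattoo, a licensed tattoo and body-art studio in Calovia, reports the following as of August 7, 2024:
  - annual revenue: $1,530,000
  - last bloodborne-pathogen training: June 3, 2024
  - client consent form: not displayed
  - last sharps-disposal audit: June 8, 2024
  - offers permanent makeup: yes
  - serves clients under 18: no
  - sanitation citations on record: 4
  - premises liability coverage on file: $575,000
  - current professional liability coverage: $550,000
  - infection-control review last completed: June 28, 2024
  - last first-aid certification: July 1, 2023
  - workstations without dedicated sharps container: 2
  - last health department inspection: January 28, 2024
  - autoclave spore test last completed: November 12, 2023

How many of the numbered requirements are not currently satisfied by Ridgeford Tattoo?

5

1. infection-control review 40 days ago vs limit 45 → met
2. client consent form absent → not met
3. health department inspection 192 days ago vs limit 180 → not met
4. condition 'serves clients under 18' does not hold → requirement n/a → met
5. workstations without dedicated sharps container 2 > 0 → not met
6. first-aid certification 403 days ago vs limit 730 → met
7. autoclave spore test 269 days ago vs limit 365 → met
8. professional liability coverage $550,000 < $600,000 → not met
9. sharps-disposal audit 60 days ago vs limit 90 → met
10. sanitation citations on record 4 > 3 → not met
11. bloodborne-pathogen training 65 days ago vs limit 90 → met
12. condition 'offers permanent makeup' holds; premises liability coverage $575,000 ≥ $575,000 → met
Not met: 5 of 12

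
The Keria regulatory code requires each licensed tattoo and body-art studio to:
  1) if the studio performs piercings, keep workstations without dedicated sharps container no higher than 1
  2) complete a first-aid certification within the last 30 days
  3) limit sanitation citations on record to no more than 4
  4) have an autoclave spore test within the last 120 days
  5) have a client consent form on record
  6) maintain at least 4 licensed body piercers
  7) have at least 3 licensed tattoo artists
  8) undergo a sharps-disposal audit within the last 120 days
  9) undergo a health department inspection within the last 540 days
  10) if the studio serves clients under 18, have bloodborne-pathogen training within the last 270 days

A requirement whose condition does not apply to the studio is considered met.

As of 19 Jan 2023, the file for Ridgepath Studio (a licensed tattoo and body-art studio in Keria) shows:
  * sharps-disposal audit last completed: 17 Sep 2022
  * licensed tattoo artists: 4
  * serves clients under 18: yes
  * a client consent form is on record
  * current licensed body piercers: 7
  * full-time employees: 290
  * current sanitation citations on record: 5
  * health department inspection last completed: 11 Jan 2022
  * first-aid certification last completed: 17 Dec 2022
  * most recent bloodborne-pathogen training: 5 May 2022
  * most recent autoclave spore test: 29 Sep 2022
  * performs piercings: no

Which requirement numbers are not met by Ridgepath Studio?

2, 3, 8

1. condition 'performs piercings' does not hold → requirement n/a → met
2. first-aid certification 33 days ago vs limit 30 → not met
3. sanitation citations on record 5 > 4 → not met
4. autoclave spore test 112 days ago vs limit 120 → met
5. client consent form present → met
6. licensed body piercers 7 ≥ 4 → met
7. licensed tattoo artists 4 ≥ 3 → met
8. sharps-disposal audit 124 days ago vs limit 120 → not met
9. health department inspection 373 days ago vs limit 540 → met
10. condition 'serves clients under 18' holds; bloodborne-pathogen training 259 days ago vs limit 270 → met
Not met: 2, 3, 8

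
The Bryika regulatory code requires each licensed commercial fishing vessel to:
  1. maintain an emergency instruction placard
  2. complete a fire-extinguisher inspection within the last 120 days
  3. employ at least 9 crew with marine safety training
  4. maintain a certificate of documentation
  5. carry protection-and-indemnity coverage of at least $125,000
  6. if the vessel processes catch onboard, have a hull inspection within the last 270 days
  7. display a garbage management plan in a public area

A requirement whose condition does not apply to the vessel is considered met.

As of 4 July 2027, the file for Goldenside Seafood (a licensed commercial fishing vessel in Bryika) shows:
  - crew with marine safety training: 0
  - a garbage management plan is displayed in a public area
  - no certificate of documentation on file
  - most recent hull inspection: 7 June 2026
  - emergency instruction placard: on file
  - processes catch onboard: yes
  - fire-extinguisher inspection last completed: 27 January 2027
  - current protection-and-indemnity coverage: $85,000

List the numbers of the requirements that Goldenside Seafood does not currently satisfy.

1. emergency instruction placard present → met
2. fire-extinguisher inspection 158 days ago vs limit 120 → not met
3. crew with marine safety training 0 < 9 → not met
4. certificate of documentation absent → not met
5. protection-and-indemnity coverage $85,000 < $125,000 → not met
6. condition 'processes catch onboard' holds; hull inspection 392 days ago vs limit 270 → not met
7. garbage management plan present → met
Not met: 2, 3, 4, 5, 6

2, 3, 4, 5, 6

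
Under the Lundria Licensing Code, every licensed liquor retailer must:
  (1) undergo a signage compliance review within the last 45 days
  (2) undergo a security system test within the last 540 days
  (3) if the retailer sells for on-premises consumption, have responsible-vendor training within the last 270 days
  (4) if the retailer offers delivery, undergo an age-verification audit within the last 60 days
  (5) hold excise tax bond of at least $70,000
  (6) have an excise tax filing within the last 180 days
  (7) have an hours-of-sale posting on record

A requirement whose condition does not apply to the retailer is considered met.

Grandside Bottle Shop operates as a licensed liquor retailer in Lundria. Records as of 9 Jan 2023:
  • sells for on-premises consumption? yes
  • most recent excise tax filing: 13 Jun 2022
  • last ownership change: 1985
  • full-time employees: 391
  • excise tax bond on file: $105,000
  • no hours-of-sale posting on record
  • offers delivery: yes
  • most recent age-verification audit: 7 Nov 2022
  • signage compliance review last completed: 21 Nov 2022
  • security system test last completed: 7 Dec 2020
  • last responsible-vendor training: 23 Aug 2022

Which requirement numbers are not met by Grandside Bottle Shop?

1, 2, 4, 6, 7

1. signage compliance review 49 days ago vs limit 45 → not met
2. security system test 763 days ago vs limit 540 → not met
3. condition 'sells for on-premises consumption' holds; responsible-vendor training 139 days ago vs limit 270 → met
4. condition 'offers delivery' holds; age-verification audit 63 days ago vs limit 60 → not met
5. excise tax bond $105,000 ≥ $70,000 → met
6. excise tax filing 210 days ago vs limit 180 → not met
7. hours-of-sale posting absent → not met
Not met: 1, 2, 4, 6, 7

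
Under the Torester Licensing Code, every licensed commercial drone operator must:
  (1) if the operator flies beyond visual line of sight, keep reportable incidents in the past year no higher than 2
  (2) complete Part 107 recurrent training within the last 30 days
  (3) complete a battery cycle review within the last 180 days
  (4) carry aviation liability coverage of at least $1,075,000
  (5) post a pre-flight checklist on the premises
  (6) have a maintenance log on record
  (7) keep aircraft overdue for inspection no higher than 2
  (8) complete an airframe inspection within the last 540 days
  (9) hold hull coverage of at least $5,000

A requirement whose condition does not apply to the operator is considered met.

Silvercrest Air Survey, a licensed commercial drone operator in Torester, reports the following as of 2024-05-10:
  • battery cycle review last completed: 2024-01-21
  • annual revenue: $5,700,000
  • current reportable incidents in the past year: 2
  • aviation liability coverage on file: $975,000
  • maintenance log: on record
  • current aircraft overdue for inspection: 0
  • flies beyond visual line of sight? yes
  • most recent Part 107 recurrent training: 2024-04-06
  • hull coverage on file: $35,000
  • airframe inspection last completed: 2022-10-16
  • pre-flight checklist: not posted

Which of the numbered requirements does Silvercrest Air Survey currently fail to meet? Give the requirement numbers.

1. condition 'flies beyond visual line of sight' holds; reportable incidents in the past year 2 ≤ 2 → met
2. Part 107 recurrent training 34 days ago vs limit 30 → not met
3. battery cycle review 110 days ago vs limit 180 → met
4. aviation liability coverage $975,000 < $1,075,000 → not met
5. pre-flight checklist absent → not met
6. maintenance log present → met
7. aircraft overdue for inspection 0 ≤ 2 → met
8. airframe inspection 572 days ago vs limit 540 → not met
9. hull coverage $35,000 ≥ $5,000 → met
Not met: 2, 4, 5, 8

2, 4, 5, 8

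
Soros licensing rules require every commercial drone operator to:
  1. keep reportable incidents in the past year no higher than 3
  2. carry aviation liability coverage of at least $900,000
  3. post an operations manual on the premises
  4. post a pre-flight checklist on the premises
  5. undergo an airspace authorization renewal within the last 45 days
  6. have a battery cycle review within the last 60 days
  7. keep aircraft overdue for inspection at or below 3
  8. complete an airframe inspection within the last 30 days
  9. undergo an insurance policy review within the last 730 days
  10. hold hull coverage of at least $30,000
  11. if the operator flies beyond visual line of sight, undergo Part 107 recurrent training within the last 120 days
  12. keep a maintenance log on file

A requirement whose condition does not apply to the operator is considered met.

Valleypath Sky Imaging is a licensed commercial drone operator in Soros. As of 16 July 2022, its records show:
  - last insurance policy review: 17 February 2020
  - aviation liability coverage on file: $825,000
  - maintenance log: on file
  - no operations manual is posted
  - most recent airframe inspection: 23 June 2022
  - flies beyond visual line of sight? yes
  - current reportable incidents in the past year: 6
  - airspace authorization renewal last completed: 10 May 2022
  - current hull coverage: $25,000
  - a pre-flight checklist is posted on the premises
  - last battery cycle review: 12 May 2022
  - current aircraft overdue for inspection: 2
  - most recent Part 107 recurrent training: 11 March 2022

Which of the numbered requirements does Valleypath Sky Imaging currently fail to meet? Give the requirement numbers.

1. reportable incidents in the past year 6 > 3 → not met
2. aviation liability coverage $825,000 < $900,000 → not met
3. operations manual absent → not met
4. pre-flight checklist present → met
5. airspace authorization renewal 67 days ago vs limit 45 → not met
6. battery cycle review 65 days ago vs limit 60 → not met
7. aircraft overdue for inspection 2 ≤ 3 → met
8. airframe inspection 23 days ago vs limit 30 → met
9. insurance policy review 880 days ago vs limit 730 → not met
10. hull coverage $25,000 < $30,000 → not met
11. condition 'flies beyond visual line of sight' holds; Part 107 recurrent training 127 days ago vs limit 120 → not met
12. maintenance log present → met
Not met: 1, 2, 3, 5, 6, 9, 10, 11

1, 2, 3, 5, 6, 9, 10, 11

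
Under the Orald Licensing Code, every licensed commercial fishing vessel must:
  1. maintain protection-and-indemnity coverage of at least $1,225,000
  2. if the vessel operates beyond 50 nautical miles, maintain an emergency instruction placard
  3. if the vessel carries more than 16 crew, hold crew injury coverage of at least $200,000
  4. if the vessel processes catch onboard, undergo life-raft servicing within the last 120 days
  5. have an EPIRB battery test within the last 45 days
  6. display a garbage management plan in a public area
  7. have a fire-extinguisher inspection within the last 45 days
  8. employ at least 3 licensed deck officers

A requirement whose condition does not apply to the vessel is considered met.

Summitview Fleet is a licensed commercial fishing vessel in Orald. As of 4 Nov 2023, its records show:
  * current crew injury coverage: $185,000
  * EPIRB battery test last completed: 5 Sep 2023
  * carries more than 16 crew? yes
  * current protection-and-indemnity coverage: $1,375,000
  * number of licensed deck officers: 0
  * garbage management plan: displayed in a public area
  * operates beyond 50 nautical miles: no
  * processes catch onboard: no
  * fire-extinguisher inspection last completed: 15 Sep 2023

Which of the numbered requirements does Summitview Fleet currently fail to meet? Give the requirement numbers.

3, 5, 7, 8

1. protection-and-indemnity coverage $1,375,000 ≥ $1,225,000 → met
2. condition 'operates beyond 50 nautical miles' does not hold → requirement n/a → met
3. condition 'carries more than 16 crew' holds; crew injury coverage $185,000 < $200,000 → not met
4. condition 'processes catch onboard' does not hold → requirement n/a → met
5. EPIRB battery test 60 days ago vs limit 45 → not met
6. garbage management plan present → met
7. fire-extinguisher inspection 50 days ago vs limit 45 → not met
8. licensed deck officers 0 < 3 → not met
Not met: 3, 5, 7, 8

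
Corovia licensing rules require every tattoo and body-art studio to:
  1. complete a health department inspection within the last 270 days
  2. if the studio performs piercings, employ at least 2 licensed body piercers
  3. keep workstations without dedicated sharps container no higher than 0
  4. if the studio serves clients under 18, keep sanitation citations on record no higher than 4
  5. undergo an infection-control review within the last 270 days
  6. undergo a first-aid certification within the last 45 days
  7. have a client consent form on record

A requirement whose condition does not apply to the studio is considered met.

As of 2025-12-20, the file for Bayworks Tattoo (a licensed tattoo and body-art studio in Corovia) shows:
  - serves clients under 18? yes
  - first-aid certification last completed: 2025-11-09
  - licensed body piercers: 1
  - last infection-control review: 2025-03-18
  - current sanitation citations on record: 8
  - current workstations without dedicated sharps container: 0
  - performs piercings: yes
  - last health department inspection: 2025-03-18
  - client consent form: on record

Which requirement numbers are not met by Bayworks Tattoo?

1, 2, 4, 5

1. health department inspection 277 days ago vs limit 270 → not met
2. condition 'performs piercings' holds; licensed body piercers 1 < 2 → not met
3. workstations without dedicated sharps container 0 ≤ 0 → met
4. condition 'serves clients under 18' holds; sanitation citations on record 8 > 4 → not met
5. infection-control review 277 days ago vs limit 270 → not met
6. first-aid certification 41 days ago vs limit 45 → met
7. client consent form present → met
Not met: 1, 2, 4, 5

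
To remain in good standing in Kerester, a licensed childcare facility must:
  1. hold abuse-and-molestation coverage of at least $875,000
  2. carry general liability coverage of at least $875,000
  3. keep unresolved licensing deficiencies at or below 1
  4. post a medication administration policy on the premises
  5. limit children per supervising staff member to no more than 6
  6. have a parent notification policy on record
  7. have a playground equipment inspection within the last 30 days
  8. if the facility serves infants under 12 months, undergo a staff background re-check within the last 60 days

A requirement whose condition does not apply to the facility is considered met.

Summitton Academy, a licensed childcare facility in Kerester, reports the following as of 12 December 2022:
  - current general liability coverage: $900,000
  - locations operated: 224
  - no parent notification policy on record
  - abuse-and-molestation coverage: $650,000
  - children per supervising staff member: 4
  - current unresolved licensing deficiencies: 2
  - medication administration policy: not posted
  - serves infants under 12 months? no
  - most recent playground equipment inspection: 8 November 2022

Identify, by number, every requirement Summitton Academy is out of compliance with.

1. abuse-and-molestation coverage $650,000 < $875,000 → not met
2. general liability coverage $900,000 ≥ $875,000 → met
3. unresolved licensing deficiencies 2 > 1 → not met
4. medication administration policy absent → not met
5. children per supervising staff member 4 ≤ 6 → met
6. parent notification policy absent → not met
7. playground equipment inspection 34 days ago vs limit 30 → not met
8. condition 'serves infants under 12 months' does not hold → requirement n/a → met
Not met: 1, 3, 4, 6, 7

1, 3, 4, 6, 7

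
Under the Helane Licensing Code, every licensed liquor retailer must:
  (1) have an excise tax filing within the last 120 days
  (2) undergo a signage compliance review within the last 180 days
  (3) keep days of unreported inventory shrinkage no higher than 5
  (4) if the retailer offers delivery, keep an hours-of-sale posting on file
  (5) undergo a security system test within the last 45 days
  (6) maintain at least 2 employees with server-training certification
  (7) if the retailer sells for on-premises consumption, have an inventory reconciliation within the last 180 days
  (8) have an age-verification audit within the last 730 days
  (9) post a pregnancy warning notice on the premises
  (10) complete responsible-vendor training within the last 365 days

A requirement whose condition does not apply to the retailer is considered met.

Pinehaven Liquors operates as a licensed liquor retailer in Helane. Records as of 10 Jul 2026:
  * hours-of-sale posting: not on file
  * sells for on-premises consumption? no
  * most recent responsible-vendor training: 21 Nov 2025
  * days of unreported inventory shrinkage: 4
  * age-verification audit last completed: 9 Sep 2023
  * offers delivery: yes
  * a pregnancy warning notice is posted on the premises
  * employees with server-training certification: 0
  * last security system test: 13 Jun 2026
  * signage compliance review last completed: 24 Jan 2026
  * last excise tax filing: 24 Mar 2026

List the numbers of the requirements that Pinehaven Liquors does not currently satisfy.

4, 6, 8

1. excise tax filing 108 days ago vs limit 120 → met
2. signage compliance review 167 days ago vs limit 180 → met
3. days of unreported inventory shrinkage 4 ≤ 5 → met
4. condition 'offers delivery' holds; hours-of-sale posting absent → not met
5. security system test 27 days ago vs limit 45 → met
6. employees with server-training certification 0 < 2 → not met
7. condition 'sells for on-premises consumption' does not hold → requirement n/a → met
8. age-verification audit 1035 days ago vs limit 730 → not met
9. pregnancy warning notice present → met
10. responsible-vendor training 231 days ago vs limit 365 → met
Not met: 4, 6, 8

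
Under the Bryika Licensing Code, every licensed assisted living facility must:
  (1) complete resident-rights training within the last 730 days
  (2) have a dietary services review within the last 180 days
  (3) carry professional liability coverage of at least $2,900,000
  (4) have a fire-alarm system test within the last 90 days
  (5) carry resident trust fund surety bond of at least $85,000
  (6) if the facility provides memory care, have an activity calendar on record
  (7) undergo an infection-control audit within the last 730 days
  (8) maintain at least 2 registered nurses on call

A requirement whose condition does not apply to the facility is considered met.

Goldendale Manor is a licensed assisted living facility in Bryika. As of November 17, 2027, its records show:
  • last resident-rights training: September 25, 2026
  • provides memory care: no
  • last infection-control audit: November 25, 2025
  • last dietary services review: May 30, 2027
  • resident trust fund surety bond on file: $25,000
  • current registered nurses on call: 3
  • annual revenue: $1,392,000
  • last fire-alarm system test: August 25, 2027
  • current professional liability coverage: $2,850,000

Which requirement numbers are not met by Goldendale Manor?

3, 5

1. resident-rights training 418 days ago vs limit 730 → met
2. dietary services review 171 days ago vs limit 180 → met
3. professional liability coverage $2,850,000 < $2,900,000 → not met
4. fire-alarm system test 84 days ago vs limit 90 → met
5. resident trust fund surety bond $25,000 < $85,000 → not met
6. condition 'provides memory care' does not hold → requirement n/a → met
7. infection-control audit 722 days ago vs limit 730 → met
8. registered nurses on call 3 ≥ 2 → met
Not met: 3, 5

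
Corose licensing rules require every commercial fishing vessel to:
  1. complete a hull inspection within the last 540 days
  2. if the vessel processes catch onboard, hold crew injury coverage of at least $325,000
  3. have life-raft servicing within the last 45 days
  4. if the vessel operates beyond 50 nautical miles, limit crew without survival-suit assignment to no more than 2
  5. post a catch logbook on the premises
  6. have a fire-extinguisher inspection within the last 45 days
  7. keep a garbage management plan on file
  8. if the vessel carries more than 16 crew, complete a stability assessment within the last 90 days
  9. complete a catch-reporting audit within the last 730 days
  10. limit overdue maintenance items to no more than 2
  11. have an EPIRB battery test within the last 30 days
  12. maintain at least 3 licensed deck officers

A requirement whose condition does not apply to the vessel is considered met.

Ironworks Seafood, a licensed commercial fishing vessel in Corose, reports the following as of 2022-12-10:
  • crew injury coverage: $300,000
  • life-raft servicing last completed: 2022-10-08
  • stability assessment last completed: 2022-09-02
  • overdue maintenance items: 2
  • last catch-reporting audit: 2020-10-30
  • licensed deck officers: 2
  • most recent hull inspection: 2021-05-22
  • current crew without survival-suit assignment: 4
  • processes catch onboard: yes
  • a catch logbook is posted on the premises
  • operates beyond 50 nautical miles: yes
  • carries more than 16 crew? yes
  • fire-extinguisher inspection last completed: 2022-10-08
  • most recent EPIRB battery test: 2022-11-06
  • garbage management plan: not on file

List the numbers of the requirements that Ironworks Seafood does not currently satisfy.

1. hull inspection 567 days ago vs limit 540 → not met
2. condition 'processes catch onboard' holds; crew injury coverage $300,000 < $325,000 → not met
3. life-raft servicing 63 days ago vs limit 45 → not met
4. condition 'operates beyond 50 nautical miles' holds; crew without survival-suit assignment 4 > 2 → not met
5. catch logbook present → met
6. fire-extinguisher inspection 63 days ago vs limit 45 → not met
7. garbage management plan absent → not met
8. condition 'carries more than 16 crew' holds; stability assessment 99 days ago vs limit 90 → not met
9. catch-reporting audit 771 days ago vs limit 730 → not met
10. overdue maintenance items 2 ≤ 2 → met
11. EPIRB battery test 34 days ago vs limit 30 → not met
12. licensed deck officers 2 < 3 → not met
Not met: 1, 2, 3, 4, 6, 7, 8, 9, 11, 12

1, 2, 3, 4, 6, 7, 8, 9, 11, 12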